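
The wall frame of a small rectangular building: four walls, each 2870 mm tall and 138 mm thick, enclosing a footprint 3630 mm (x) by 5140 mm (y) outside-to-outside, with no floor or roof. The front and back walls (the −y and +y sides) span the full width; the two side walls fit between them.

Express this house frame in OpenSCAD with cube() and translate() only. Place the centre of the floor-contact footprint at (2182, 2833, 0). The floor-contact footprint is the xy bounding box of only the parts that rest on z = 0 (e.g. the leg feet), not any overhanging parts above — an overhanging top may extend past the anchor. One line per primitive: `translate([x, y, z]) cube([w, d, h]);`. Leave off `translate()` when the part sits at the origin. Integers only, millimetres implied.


translate([367, 263, 0]) cube([3630, 138, 2870]);
translate([367, 5265, 0]) cube([3630, 138, 2870]);
translate([367, 401, 0]) cube([138, 4864, 2870]);
translate([3859, 401, 0]) cube([138, 4864, 2870]);


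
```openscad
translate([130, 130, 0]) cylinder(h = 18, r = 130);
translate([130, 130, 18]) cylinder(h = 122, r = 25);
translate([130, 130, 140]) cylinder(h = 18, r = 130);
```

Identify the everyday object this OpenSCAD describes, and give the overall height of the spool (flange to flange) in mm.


A spool. The overall height is 158 mm.

Three coaxial cylinders, large–small–large — a spool. Two 18 mm flanges and a 122 mm core give 18 + 122 + 18 = 158 mm.


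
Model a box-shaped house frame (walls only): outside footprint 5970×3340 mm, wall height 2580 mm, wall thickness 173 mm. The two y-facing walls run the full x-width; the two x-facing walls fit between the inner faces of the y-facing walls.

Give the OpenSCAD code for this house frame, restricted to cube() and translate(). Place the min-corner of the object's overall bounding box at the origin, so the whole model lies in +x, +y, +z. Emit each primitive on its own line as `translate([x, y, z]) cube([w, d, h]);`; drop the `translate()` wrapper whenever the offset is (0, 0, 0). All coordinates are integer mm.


cube([5970, 173, 2580]);
translate([0, 3167, 0]) cube([5970, 173, 2580]);
translate([0, 173, 0]) cube([173, 2994, 2580]);
translate([5797, 173, 0]) cube([173, 2994, 2580]);


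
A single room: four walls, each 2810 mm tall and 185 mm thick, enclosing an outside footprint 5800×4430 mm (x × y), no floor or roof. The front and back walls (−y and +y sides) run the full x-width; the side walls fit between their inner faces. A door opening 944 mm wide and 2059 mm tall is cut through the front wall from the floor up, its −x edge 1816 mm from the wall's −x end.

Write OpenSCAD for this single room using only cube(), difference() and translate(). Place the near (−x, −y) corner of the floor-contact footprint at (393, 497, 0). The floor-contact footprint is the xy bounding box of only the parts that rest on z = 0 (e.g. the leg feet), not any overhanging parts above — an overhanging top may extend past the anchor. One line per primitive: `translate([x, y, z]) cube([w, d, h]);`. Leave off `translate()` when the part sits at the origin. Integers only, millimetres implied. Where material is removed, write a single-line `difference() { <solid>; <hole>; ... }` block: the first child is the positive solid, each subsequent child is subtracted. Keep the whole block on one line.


difference() { translate([393, 497, 0]) cube([5800, 185, 2810]); translate([2209, 497, 0]) cube([944, 185, 2059]); }
translate([393, 4742, 0]) cube([5800, 185, 2810]);
translate([393, 682, 0]) cube([185, 4060, 2810]);
translate([6008, 682, 0]) cube([185, 4060, 2810]);


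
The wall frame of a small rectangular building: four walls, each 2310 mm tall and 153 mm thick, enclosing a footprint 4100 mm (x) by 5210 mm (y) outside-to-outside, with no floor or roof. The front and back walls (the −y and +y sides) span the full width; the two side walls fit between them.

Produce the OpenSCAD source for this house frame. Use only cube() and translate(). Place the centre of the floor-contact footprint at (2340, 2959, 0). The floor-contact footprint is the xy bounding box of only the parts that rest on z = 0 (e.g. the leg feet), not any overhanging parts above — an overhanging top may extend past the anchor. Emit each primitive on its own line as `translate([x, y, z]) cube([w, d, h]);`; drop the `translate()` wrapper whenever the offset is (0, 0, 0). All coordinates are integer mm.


translate([290, 354, 0]) cube([4100, 153, 2310]);
translate([290, 5411, 0]) cube([4100, 153, 2310]);
translate([290, 507, 0]) cube([153, 4904, 2310]);
translate([4237, 507, 0]) cube([153, 4904, 2310]);


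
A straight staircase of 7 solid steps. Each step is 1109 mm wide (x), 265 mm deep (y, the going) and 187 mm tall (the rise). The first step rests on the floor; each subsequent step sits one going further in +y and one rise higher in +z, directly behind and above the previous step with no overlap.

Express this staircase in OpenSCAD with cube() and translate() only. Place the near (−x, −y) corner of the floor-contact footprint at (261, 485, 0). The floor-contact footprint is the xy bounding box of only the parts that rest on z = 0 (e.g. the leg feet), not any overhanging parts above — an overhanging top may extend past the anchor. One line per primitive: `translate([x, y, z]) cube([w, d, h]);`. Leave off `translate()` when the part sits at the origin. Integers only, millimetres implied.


translate([261, 485, 0]) cube([1109, 265, 187]);
translate([261, 750, 187]) cube([1109, 265, 187]);
translate([261, 1015, 374]) cube([1109, 265, 187]);
translate([261, 1280, 561]) cube([1109, 265, 187]);
translate([261, 1545, 748]) cube([1109, 265, 187]);
translate([261, 1810, 935]) cube([1109, 265, 187]);
translate([261, 2075, 1122]) cube([1109, 265, 187]);


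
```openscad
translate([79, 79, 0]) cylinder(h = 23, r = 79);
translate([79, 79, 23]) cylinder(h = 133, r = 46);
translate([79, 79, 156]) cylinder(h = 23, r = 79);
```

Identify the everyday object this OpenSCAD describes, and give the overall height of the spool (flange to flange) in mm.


A spool. The overall height is 179 mm.

Three coaxial cylinders, large–small–large — a spool. Two 23 mm flanges and a 133 mm core give 23 + 133 + 23 = 179 mm.


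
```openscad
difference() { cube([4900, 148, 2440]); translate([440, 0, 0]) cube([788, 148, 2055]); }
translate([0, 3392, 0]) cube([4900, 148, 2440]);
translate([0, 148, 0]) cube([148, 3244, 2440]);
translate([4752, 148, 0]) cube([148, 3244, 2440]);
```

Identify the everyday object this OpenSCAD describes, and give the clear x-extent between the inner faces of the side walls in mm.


A single room. The interior width is 4604 mm.

Four walls enclosing a rectangle with a door in the front wall — a room. Outside width 4900 minus two 148 mm walls gives 4604 mm.


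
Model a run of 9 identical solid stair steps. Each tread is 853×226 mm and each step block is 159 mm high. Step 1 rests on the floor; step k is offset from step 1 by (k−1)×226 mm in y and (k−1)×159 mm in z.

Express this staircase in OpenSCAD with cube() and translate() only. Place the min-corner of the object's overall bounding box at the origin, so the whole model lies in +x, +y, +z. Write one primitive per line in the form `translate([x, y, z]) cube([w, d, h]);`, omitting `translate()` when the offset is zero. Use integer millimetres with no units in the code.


cube([853, 226, 159]);
translate([0, 226, 159]) cube([853, 226, 159]);
translate([0, 452, 318]) cube([853, 226, 159]);
translate([0, 678, 477]) cube([853, 226, 159]);
translate([0, 904, 636]) cube([853, 226, 159]);
translate([0, 1130, 795]) cube([853, 226, 159]);
translate([0, 1356, 954]) cube([853, 226, 159]);
translate([0, 1582, 1113]) cube([853, 226, 159]);
translate([0, 1808, 1272]) cube([853, 226, 159]);


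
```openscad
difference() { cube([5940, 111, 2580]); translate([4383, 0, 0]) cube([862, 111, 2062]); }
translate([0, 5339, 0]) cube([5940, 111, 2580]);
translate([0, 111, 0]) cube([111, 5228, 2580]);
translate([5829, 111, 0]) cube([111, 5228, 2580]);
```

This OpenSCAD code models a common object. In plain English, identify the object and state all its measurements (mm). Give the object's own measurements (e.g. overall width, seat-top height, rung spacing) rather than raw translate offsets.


A single room: four walls, each 2580 mm tall and 111 mm thick, enclosing an outside footprint 5940×5450 mm (x × y), no floor or roof. The front and back walls (−y and +y sides) run the full x-width; the side walls fit between their inner faces. A door opening 862 mm wide and 2062 mm tall is cut through the front wall from the floor up, its −x edge 4383 mm from the wall's −x end.


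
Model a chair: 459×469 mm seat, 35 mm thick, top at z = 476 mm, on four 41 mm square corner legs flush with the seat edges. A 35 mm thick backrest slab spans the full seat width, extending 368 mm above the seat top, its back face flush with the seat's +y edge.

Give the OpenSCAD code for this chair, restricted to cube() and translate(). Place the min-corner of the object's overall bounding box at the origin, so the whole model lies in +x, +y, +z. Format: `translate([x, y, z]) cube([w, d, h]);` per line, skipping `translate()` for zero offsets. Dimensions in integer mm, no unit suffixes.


translate([0, 0, 441]) cube([459, 469, 35]);
cube([41, 41, 441]);
translate([418, 0, 0]) cube([41, 41, 441]);
translate([0, 428, 0]) cube([41, 41, 441]);
translate([418, 428, 0]) cube([41, 41, 441]);
translate([0, 434, 476]) cube([459, 35, 368]);


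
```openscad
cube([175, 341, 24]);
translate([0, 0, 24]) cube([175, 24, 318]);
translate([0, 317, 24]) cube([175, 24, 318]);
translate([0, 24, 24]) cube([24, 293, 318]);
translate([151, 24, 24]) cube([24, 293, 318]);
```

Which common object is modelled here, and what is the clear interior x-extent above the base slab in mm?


An open box. The internal width is 127 mm.

A 175×341 base slab with four walls standing on it — an open box. The base is 175 mm wide and the walls are 24 mm thick, so the internal width is 175 − 2 × 24 = 127 mm.


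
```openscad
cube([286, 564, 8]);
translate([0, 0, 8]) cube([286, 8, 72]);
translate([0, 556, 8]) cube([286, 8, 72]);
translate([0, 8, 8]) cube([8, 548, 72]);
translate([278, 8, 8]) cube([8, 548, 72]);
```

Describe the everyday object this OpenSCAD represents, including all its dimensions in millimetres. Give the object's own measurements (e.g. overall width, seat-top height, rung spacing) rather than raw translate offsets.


An open-topped rectangular box: outside dimensions 286×564×80 mm, with a uniform wall and base thickness of 8 mm. The base is a full 286×564 slab on the floor; four walls sit on top of the base. The front and back walls (the −y and +y sides) span the full width; the two side walls fit between them.


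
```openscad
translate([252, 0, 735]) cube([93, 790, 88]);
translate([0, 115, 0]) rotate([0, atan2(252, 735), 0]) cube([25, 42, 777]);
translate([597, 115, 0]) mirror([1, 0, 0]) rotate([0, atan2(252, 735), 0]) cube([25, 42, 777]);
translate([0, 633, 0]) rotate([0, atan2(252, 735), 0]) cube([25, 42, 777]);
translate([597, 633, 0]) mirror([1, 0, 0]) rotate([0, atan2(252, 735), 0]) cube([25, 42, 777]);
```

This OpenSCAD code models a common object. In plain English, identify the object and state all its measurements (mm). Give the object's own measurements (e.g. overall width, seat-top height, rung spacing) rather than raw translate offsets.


A sawhorse. A 93×790×88 mm beam (x, y, z) sits on two A-frame leg pairs. Each pair is two raked legs of 25×42 mm section (42 mm along y) splaying symmetrically in x. Each leg rises 735 mm vertically over 252 mm of horizontal reach and is 777 mm long along its own axis. Every leg's outer bottom edge rests on the floor and its outer top edge meets a bottom edge of the beam — the left legs (tilting toward +x) meet the beam's −x bottom edge, the right legs (their mirror images, tilting toward −x) meet its +x bottom edge — so the leg tops tuck under the beam, the beam's underside is 735 mm above the floor, and the feet are 597 mm apart outside-to-outside with the beam centred between them. The two leg pairs are set in 115 mm from either end of the beam.


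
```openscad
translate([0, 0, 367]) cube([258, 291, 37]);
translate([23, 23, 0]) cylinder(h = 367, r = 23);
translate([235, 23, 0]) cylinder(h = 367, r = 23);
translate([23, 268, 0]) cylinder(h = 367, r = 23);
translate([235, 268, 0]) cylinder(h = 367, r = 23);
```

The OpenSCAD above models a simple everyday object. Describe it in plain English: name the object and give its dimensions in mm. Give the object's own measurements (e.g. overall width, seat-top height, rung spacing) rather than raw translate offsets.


A simple wooden stool: a rectangular seat 258 mm (x) by 291 mm (y), 37 mm thick, top face at z = 404 mm, on four round legs, each 46 mm in diameter. The legs rest on z = 0, each leg's axis is inset half a diameter from the nearest pair of seat edges (so the leg's bounding box is flush with the corner).


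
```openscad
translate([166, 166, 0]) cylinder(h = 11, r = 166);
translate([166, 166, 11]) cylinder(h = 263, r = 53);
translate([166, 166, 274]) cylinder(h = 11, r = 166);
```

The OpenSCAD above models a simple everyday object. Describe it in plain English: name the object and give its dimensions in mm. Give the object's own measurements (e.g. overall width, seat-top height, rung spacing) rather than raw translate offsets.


A spool: two coaxial disc flanges of radius 166 mm and thickness 11 mm, joined by a core cylinder of radius 53 mm and height 263 mm. The lower flange rests on z = 0 and the three cylinders share a vertical axis.


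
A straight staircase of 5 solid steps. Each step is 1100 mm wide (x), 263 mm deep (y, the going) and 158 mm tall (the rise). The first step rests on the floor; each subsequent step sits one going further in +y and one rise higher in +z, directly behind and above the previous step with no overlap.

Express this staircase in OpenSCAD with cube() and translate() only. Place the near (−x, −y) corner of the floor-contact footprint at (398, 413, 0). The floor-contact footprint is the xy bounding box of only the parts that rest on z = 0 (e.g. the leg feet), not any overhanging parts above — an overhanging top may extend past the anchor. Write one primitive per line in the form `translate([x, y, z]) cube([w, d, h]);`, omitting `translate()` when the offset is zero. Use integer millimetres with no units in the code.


translate([398, 413, 0]) cube([1100, 263, 158]);
translate([398, 676, 158]) cube([1100, 263, 158]);
translate([398, 939, 316]) cube([1100, 263, 158]);
translate([398, 1202, 474]) cube([1100, 263, 158]);
translate([398, 1465, 632]) cube([1100, 263, 158]);


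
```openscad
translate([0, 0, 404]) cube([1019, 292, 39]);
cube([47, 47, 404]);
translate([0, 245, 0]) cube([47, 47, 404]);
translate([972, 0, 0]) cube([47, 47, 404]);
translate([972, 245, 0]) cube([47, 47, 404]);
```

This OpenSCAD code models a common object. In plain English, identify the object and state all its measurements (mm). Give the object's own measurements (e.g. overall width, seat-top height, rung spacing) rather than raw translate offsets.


A long wooden bench with a 1019 mm (x) × 292 mm (y) seat, 39 mm thick, its top surface 443 mm above the floor. Four 47 mm square legs at the seat corners, flush with the edges, run from z = 0 to the seat underside.


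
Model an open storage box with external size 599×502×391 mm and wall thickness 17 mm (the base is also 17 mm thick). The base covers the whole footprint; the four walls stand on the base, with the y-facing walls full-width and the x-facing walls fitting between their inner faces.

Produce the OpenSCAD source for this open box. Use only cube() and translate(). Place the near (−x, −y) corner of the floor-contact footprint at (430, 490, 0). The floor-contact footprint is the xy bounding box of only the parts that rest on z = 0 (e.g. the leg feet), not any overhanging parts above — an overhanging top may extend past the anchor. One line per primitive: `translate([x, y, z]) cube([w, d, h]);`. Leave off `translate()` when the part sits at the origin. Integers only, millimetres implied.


translate([430, 490, 0]) cube([599, 502, 17]);
translate([430, 490, 17]) cube([599, 17, 374]);
translate([430, 975, 17]) cube([599, 17, 374]);
translate([430, 507, 17]) cube([17, 468, 374]);
translate([1012, 507, 17]) cube([17, 468, 374]);


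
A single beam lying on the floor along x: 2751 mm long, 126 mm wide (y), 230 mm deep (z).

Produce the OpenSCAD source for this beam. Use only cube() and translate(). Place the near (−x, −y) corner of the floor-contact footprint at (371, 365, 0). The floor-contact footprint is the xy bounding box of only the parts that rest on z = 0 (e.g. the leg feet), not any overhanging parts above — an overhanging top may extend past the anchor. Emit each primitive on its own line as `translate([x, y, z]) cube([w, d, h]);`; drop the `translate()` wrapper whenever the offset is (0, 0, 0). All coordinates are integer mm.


translate([371, 365, 0]) cube([2751, 126, 230]);


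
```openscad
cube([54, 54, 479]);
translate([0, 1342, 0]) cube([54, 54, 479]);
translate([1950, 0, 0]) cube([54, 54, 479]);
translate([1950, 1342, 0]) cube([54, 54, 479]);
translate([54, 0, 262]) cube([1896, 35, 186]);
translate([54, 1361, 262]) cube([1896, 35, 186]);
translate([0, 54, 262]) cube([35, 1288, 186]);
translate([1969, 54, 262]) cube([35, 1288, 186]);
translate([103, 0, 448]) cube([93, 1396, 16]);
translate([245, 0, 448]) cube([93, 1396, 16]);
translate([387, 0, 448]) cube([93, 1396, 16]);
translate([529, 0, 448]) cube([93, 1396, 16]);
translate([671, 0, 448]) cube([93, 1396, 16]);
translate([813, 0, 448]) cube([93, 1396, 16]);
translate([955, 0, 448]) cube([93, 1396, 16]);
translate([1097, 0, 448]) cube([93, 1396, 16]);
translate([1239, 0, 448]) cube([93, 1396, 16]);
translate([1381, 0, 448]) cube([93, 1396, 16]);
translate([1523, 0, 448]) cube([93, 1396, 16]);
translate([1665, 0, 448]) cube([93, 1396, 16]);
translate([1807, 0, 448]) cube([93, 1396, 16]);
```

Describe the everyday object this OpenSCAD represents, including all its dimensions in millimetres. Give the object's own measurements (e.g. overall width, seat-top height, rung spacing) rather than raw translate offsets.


A bed frame 2004 mm long (x) by 1396 mm wide (y). Four 54×54 mm corner posts, 479 mm tall, at the corners of the footprint. Four rails of 35 mm thickness and 186 mm height run between adjacent posts with their undersides at z = 262 mm, their outer faces flush with the outside of the frame (the two x-running rails run between the posts' inner faces; the two y-running rails run between the posts' inner faces). 13 slats, each 93 mm wide (x) and 16 mm thick, lie across the top of the two x-running rails, running the full 1396 mm width of the frame in y; along x they sit between the end posts with a 49 mm gap after the −x posts and between neighbouring slats, leaving 50 mm before the +x posts.


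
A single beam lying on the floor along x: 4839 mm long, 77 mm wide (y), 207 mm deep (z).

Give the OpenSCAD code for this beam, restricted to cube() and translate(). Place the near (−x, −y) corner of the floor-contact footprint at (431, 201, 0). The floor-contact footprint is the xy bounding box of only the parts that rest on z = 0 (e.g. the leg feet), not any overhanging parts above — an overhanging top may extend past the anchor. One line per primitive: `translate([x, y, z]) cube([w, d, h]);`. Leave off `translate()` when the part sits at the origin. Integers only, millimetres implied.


translate([431, 201, 0]) cube([4839, 77, 207]);


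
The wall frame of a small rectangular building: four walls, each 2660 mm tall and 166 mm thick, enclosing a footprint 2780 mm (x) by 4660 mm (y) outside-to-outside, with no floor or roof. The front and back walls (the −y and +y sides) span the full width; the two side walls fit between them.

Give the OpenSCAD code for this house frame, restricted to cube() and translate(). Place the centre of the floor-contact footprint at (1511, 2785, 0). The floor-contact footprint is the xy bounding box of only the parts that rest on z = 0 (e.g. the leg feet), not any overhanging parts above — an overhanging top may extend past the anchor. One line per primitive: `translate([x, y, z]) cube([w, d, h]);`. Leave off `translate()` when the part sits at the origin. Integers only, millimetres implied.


translate([121, 455, 0]) cube([2780, 166, 2660]);
translate([121, 4949, 0]) cube([2780, 166, 2660]);
translate([121, 621, 0]) cube([166, 4328, 2660]);
translate([2735, 621, 0]) cube([166, 4328, 2660]);


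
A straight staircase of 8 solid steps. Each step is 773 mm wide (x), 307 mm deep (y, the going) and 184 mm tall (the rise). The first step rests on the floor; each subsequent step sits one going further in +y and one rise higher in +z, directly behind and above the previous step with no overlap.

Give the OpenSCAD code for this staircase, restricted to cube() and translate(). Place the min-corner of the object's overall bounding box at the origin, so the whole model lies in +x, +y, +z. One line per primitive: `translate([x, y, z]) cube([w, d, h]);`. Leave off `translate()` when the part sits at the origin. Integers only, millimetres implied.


cube([773, 307, 184]);
translate([0, 307, 184]) cube([773, 307, 184]);
translate([0, 614, 368]) cube([773, 307, 184]);
translate([0, 921, 552]) cube([773, 307, 184]);
translate([0, 1228, 736]) cube([773, 307, 184]);
translate([0, 1535, 920]) cube([773, 307, 184]);
translate([0, 1842, 1104]) cube([773, 307, 184]);
translate([0, 2149, 1288]) cube([773, 307, 184]);


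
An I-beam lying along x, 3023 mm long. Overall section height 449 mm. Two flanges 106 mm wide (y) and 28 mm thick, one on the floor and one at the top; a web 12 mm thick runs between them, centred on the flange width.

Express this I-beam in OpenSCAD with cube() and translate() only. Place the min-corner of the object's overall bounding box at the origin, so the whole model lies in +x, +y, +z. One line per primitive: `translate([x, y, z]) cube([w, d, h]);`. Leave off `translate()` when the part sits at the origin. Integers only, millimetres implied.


cube([3023, 106, 28]);
translate([0, 47, 28]) cube([3023, 12, 393]);
translate([0, 0, 421]) cube([3023, 106, 28]);


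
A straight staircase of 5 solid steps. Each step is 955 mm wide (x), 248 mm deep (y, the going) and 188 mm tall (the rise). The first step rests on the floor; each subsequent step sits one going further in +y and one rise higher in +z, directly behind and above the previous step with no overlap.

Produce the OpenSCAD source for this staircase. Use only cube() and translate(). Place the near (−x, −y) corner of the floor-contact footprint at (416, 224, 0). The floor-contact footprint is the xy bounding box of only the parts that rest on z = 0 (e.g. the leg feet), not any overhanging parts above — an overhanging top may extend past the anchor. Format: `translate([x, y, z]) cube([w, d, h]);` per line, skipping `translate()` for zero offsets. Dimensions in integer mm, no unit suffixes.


translate([416, 224, 0]) cube([955, 248, 188]);
translate([416, 472, 188]) cube([955, 248, 188]);
translate([416, 720, 376]) cube([955, 248, 188]);
translate([416, 968, 564]) cube([955, 248, 188]);
translate([416, 1216, 752]) cube([955, 248, 188]);


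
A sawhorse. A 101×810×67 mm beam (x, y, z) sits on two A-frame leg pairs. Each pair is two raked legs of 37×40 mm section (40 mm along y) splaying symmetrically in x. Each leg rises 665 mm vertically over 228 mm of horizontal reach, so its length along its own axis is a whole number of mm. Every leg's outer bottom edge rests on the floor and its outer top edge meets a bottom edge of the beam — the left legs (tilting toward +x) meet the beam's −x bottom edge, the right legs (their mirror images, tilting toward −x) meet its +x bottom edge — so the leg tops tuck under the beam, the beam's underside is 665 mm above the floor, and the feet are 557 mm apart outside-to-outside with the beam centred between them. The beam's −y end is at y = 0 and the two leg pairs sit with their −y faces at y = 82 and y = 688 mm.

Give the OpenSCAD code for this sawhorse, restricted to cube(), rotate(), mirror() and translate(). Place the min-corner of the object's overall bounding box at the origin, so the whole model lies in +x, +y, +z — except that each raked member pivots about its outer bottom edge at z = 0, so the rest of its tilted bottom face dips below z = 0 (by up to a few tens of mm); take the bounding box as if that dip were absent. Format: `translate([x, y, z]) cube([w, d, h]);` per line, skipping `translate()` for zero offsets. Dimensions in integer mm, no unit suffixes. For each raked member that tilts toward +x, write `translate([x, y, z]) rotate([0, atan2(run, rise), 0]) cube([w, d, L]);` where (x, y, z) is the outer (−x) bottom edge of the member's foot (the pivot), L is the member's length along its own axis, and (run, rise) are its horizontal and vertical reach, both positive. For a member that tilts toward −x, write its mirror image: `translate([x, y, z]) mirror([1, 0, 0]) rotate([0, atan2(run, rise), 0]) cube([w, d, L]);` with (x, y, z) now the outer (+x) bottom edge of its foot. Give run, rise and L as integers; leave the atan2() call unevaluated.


translate([228, 0, 665]) cube([101, 810, 67]);
translate([0, 82, 0]) rotate([0, atan2(228, 665), 0]) cube([37, 40, 703]);
translate([557, 82, 0]) mirror([1, 0, 0]) rotate([0, atan2(228, 665), 0]) cube([37, 40, 703]);
translate([0, 688, 0]) rotate([0, atan2(228, 665), 0]) cube([37, 40, 703]);
translate([557, 688, 0]) mirror([1, 0, 0]) rotate([0, atan2(228, 665), 0]) cube([37, 40, 703]);


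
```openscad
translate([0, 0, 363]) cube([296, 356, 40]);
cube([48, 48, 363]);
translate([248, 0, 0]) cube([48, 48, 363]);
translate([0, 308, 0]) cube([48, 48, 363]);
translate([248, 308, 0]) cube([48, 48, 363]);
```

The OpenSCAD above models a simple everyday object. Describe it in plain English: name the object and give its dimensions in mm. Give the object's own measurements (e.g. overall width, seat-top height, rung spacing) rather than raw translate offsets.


A four-legged stool. The seat is a 296×356×40 mm slab whose top surface is at z = 403 mm; four square legs, each 48×48 mm in cross-section, run from the floor (z = 0) to the underside of the seat, each flush with a corner of the seat.


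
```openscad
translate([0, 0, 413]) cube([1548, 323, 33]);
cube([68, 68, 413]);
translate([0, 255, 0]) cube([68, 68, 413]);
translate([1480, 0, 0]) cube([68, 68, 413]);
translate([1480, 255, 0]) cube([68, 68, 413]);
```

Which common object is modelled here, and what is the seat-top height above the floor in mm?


A bench. The seat-top height is 446 mm.

A long slab on four corner posts — a bench. The slab sits at z = 413 with thickness 33, so the top is 413 + 33 = 446 mm.


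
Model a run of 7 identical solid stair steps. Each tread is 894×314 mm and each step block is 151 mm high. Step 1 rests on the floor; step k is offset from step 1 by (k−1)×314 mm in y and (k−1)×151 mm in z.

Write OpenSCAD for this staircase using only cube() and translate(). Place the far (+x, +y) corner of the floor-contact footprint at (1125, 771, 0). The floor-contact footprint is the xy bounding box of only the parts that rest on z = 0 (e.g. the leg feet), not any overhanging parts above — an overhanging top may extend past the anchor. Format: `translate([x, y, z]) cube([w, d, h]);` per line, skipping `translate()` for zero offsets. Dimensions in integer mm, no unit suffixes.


translate([231, 457, 0]) cube([894, 314, 151]);
translate([231, 771, 151]) cube([894, 314, 151]);
translate([231, 1085, 302]) cube([894, 314, 151]);
translate([231, 1399, 453]) cube([894, 314, 151]);
translate([231, 1713, 604]) cube([894, 314, 151]);
translate([231, 2027, 755]) cube([894, 314, 151]);
translate([231, 2341, 906]) cube([894, 314, 151]);


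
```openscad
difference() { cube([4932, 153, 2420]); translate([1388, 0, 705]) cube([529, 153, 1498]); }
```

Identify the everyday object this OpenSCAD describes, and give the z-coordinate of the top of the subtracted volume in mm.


A wall with a window opening. The window head height is 2203 mm.

A wall with a rectangular opening subtracted — a window. Sill at z = 705, opening 1498 mm tall, so the head is at 705 + 1498 = 2203 mm.


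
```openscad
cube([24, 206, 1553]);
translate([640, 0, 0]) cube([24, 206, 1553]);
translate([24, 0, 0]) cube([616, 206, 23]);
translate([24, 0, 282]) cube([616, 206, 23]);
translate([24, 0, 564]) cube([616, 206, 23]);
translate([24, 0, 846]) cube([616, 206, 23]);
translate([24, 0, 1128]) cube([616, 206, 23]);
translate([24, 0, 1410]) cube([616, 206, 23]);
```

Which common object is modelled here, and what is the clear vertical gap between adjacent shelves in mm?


A bookshelf. The clear shelf gap is 259 mm.

Two tall side panels with 6 horizontal boards between them — a bookshelf. The first two shelf undersides are at z = 0 and z = 282; with shelf thickness 23, the clear gap is 282 − 0 − 23 = 259 mm.


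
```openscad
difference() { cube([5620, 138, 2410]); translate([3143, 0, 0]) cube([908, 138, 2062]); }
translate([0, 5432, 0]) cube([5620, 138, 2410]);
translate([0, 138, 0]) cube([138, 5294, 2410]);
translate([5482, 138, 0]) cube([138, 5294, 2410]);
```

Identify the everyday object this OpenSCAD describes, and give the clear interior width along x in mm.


A single room. The interior width is 5344 mm.

Four walls enclosing a rectangle with a door in the front wall — a room. Outside width 5620 minus two 138 mm walls gives 5344 mm.


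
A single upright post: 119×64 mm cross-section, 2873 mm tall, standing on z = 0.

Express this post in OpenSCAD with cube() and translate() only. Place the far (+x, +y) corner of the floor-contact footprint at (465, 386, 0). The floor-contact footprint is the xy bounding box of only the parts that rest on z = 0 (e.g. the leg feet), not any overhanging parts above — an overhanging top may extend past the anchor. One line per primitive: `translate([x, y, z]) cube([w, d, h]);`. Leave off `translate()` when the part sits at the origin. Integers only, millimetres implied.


translate([346, 322, 0]) cube([119, 64, 2873]);


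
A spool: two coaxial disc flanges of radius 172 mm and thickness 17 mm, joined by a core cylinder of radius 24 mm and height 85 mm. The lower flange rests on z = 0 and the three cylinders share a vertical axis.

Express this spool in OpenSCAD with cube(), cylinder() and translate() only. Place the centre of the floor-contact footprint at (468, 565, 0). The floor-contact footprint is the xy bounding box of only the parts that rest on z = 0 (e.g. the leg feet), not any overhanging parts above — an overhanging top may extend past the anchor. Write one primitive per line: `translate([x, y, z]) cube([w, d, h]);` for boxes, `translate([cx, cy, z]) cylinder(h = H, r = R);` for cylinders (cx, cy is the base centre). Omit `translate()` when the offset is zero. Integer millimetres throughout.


translate([468, 565, 0]) cylinder(h = 17, r = 172);
translate([468, 565, 17]) cylinder(h = 85, r = 24);
translate([468, 565, 102]) cylinder(h = 17, r = 172);


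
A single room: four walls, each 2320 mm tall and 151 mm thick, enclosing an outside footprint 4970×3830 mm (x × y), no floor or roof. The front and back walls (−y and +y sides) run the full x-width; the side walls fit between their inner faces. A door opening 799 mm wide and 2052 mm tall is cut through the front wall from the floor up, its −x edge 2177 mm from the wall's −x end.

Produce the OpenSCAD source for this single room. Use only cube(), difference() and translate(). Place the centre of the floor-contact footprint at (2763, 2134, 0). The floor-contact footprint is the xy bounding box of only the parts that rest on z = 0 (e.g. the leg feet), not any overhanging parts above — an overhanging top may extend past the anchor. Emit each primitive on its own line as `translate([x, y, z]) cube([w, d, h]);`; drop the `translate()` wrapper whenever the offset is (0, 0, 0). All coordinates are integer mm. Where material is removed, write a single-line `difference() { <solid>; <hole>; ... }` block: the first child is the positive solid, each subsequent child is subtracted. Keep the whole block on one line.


difference() { translate([278, 219, 0]) cube([4970, 151, 2320]); translate([2455, 219, 0]) cube([799, 151, 2052]); }
translate([278, 3898, 0]) cube([4970, 151, 2320]);
translate([278, 370, 0]) cube([151, 3528, 2320]);
translate([5097, 370, 0]) cube([151, 3528, 2320]);


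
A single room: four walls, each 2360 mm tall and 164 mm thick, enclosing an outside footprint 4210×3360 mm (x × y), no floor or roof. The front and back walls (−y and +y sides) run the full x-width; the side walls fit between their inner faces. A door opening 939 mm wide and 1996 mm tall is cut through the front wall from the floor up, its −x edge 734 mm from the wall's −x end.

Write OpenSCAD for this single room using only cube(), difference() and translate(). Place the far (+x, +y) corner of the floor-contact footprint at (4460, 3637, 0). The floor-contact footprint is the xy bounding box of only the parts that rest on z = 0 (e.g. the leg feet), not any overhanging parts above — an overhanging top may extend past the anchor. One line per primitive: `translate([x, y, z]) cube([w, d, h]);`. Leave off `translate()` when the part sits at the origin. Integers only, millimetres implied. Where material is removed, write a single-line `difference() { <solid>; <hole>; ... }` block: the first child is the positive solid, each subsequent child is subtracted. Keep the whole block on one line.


difference() { translate([250, 277, 0]) cube([4210, 164, 2360]); translate([984, 277, 0]) cube([939, 164, 1996]); }
translate([250, 3473, 0]) cube([4210, 164, 2360]);
translate([250, 441, 0]) cube([164, 3032, 2360]);
translate([4296, 441, 0]) cube([164, 3032, 2360]);


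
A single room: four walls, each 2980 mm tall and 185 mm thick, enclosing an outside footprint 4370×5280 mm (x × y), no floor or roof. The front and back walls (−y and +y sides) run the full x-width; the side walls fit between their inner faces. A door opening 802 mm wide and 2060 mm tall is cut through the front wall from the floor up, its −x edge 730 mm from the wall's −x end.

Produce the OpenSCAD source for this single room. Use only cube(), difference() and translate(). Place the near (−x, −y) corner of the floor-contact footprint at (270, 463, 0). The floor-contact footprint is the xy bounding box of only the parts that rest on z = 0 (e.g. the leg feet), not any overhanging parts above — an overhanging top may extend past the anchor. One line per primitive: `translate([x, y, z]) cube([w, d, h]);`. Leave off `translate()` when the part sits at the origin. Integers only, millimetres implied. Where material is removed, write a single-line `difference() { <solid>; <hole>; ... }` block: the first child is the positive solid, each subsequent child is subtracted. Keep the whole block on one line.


difference() { translate([270, 463, 0]) cube([4370, 185, 2980]); translate([1000, 463, 0]) cube([802, 185, 2060]); }
translate([270, 5558, 0]) cube([4370, 185, 2980]);
translate([270, 648, 0]) cube([185, 4910, 2980]);
translate([4455, 648, 0]) cube([185, 4910, 2980]);


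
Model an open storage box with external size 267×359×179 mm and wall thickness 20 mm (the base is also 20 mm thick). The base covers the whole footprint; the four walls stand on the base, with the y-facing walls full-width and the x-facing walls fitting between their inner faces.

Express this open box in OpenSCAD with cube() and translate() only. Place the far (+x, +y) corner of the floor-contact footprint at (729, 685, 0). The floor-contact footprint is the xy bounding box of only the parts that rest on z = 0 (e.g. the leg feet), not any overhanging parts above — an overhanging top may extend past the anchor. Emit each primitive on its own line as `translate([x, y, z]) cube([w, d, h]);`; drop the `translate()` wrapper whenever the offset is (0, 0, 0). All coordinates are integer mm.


translate([462, 326, 0]) cube([267, 359, 20]);
translate([462, 326, 20]) cube([267, 20, 159]);
translate([462, 665, 20]) cube([267, 20, 159]);
translate([462, 346, 20]) cube([20, 319, 159]);
translate([709, 346, 20]) cube([20, 319, 159]);


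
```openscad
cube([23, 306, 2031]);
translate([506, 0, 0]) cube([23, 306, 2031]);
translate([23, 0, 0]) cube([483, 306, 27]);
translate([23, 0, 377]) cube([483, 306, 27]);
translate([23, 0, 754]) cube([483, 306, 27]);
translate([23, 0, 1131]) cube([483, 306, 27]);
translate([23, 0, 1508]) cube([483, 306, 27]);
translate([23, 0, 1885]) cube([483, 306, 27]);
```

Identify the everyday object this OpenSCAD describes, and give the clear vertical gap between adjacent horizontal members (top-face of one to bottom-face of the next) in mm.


A bookshelf. The clear shelf gap is 350 mm.

Two tall side panels with 6 horizontal boards between them — a bookshelf. The first two shelf undersides are at z = 0 and z = 377; with shelf thickness 27, the clear gap is 377 − 0 − 27 = 350 mm.


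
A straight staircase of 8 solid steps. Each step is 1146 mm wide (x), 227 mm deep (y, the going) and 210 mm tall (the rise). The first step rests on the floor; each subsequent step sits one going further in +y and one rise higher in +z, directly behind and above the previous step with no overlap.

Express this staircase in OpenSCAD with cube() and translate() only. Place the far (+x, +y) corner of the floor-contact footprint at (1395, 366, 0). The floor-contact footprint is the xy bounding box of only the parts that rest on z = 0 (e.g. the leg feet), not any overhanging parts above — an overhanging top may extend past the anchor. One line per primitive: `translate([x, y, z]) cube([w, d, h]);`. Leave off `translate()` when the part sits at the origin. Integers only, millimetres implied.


translate([249, 139, 0]) cube([1146, 227, 210]);
translate([249, 366, 210]) cube([1146, 227, 210]);
translate([249, 593, 420]) cube([1146, 227, 210]);
translate([249, 820, 630]) cube([1146, 227, 210]);
translate([249, 1047, 840]) cube([1146, 227, 210]);
translate([249, 1274, 1050]) cube([1146, 227, 210]);
translate([249, 1501, 1260]) cube([1146, 227, 210]);
translate([249, 1728, 1470]) cube([1146, 227, 210]);


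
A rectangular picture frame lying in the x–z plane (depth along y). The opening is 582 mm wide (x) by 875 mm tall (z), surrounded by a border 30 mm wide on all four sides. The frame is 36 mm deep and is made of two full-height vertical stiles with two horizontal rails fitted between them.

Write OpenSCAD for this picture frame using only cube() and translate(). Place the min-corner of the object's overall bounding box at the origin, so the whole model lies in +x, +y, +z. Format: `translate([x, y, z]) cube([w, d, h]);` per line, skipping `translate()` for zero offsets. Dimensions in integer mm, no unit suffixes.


cube([30, 36, 935]);
translate([612, 0, 0]) cube([30, 36, 935]);
translate([30, 0, 0]) cube([582, 36, 30]);
translate([30, 0, 905]) cube([582, 36, 30]);


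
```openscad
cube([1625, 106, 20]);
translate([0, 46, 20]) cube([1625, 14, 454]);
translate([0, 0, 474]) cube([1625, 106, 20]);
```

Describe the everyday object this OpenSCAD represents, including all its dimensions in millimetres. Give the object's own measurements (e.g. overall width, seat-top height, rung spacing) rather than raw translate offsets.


An I-beam lying along x, 1625 mm long. Overall section height 494 mm. Two flanges 106 mm wide (y) and 20 mm thick, one on the floor and one at the top; a web 14 mm thick runs between them, centred on the flange width.


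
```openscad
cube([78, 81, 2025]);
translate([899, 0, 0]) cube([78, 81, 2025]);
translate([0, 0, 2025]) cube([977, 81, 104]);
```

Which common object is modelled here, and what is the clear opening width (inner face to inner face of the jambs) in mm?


A door frame. The clear opening width is 821 mm.

Two 2025 mm tall posts with a header on top — a door frame. The left jamb is 78 mm wide at x = 0; the right jamb starts at x = 899. The clear opening is 899 − 78 = 821 mm.
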